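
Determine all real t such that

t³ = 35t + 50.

t = -5 or t = -1.5311 or t = 6.5311

Rearrange: t³ - 35t - 50 = 0.
Possible rational roots are divisors of -50. Testing t = -5 gives 0, so (t + 5) is a factor.
Divide: t³ - 35t - 50 = (t + 5)(t² - 5t - 10).
Apply the quadratic formula to t² - 5t - 10 = 0: t = (5 ± √65)/2, i.e. t ≈ 6.5311 or t ≈ -1.5311.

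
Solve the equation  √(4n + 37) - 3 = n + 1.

n = 3

Isolate the radical: √(4n + 37) = n + 4.
Square both sides: 4n + 37 = (n + 4)².
Expand and rearrange: n² + 4n - 21 = 0.
Solving gives n = 3 or n = -7.
Check each candidate in the original equation:
  n = 3: √(49) = 7, while n + 4 = 7 — valid.
  n = -7: √(9) = 3, while n + 4 = -3 — extraneous.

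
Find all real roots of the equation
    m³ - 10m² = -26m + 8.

m = 0.3542 or m = 4 or m = 5.6458

Rearrange: m³ - 10m² + 26m - 8 = 0.
Possible rational roots are divisors of -8. Testing m = 4 gives 0, so (m - 4) is a factor.
Divide: m³ - 10m² + 26m - 8 = (m - 4)(m² - 6m + 2).
Apply the quadratic formula to m² - 6m + 2 = 0: m = (6 ± √28)/2, i.e. m ≈ 5.6458 or m ≈ 0.3542.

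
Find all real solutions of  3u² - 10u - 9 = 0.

u = -0.737 or u = 4.0704

Discriminant: (-10)² − 4·3·(-9) = 208.
Quadratic formula: u = (10 ± √208) / 6.
So u = 5/3 + 2·√(13)/3 ≈ 4.0704 or u = 5/3 - 2·√(13)/3 ≈ -0.737.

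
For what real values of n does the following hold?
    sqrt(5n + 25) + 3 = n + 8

Isolate the radical: sqrt(5n + 25) = n + 5.
Square both sides: 5n + 25 = (n + 5)^2.
Expand and rearrange: n^2 + 5n = 0.
Solving gives n = 0 or n = -5.
Check each candidate in the original equation:
  n = 0: sqrt(25) = 5, while n + 5 = 5 — valid.
  n = -5: sqrt(0) = 0, while n + 5 = 0 — valid.

n = -5 or n = 0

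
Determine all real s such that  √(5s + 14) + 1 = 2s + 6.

s = -1

Isolate the radical: √(5s + 14) = 2s + 5.
Square both sides: 5s + 14 = (2s + 5)².
Expand and rearrange: 4s² + 15s + 11 = 0.
Solving gives s = -1 or s = -2.75.
Check each candidate in the original equation:
  s = -1: √(9) = 3, while 2s + 5 = 3 — valid.
  s = -2.75: √(0.25) = 0.5, while 2s + 5 = -0.5 — extraneous.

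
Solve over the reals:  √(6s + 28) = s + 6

s = -4 or s = -2

Square both sides: 6s + 28 = (s + 6)².
Expand and rearrange: s² + 6s + 8 = 0.
Solving gives s = -2 or s = -4.
Check each candidate in the original equation:
  s = -2: √(16) = 4, while s + 6 = 4 — valid.
  s = -4: √(4) = 2, while s + 6 = 2 — valid.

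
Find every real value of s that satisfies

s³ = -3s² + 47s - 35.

Rearrange: s³ + 3s² - 47s + 35 = 0.
Possible rational roots are divisors of 35. Testing s = 5 gives 0, so (s - 5) is a factor.
Divide: s³ + 3s² - 47s + 35 = (s - 5)(s² + 8s - 7).
Apply the quadratic formula to s² + 8s - 7 = 0: s = (-8 ± √92)/2, i.e. s ≈ 0.7958 or s ≈ -8.7958.

s = -8.7958 or s = 0.7958 or s = 5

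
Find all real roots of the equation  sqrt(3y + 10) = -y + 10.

y = 5

Square both sides: 3y + 10 = (-y + 10)^2.
Expand and rearrange: y^2 - 23y + 90 = 0.
Solving gives y = 18 or y = 5.
Check each candidate in the original equation:
  y = 18: sqrt(64) = 8, while -y + 10 = -8 — extraneous.
  y = 5: sqrt(25) = 5, while -y + 10 = 5 — valid.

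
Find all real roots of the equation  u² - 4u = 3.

Rearrange to standard form: u² - 4u - 3 = 0.
Discriminant: (-4)² − 4·1·(-3) = 28.
Quadratic formula: u = (4 ± √28) / 2.
So u = 2 + √(7) ≈ 4.6458 or u = 2 - √(7) ≈ -0.6458.

u = -0.6458 or u = 4.6458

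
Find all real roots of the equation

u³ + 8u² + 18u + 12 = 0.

Possible rational roots are divisors of 12. Testing u = -2 gives 0, so (u + 2) is a factor.
Divide: u³ + 8u² + 18u + 12 = (u + 2)(u² + 6u + 6).
Apply the quadratic formula to u² + 6u + 6 = 0: u = (-6 ± √12)/2, i.e. u ≈ -1.2679 or u ≈ -4.7321.

u = -4.7321 or u = -2 or u = -1.2679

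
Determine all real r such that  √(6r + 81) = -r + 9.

Square both sides: 6r + 81 = (-r + 9)².
Expand and rearrange: r² - 24r = 0.
Solving gives r = 24 or r = 0.
Check each candidate in the original equation:
  r = 24: √(225) = 15, while -r + 9 = -15 — extraneous.
  r = 0: √(81) = 9, while -r + 9 = 9 — valid.

r = 0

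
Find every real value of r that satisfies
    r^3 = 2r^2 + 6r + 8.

Rearrange: r^3 - 2r^2 - 6r - 8 = 0.
Possible rational roots are divisors of -8. Testing r = 4 gives 0, so (r - 4) is a factor.
Divide: r^3 - 2r^2 - 6r - 8 = (r - 4)(r^2 + 2r + 2).
The quadratic r^2 + 2r + 2 has discriminant -4 < 0, so no further real roots.

r = 4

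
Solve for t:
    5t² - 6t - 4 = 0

Discriminant: (-6)² − 4·5·(-4) = 116.
Quadratic formula: t = (6 ± √116) / 10.
So t = 3/5 + √(29)/5 ≈ 1.677 or t = 3/5 - √(29)/5 ≈ -0.477.

t = -0.477 or t = 1.677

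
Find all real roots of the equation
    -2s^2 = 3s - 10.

Rearrange to standard form: -2s^2 - 3s + 10 = 0.
Discriminant: (-3)^2 - 4*(-2)*10 = 89.
Quadratic formula: s = (3 +/- sqrt(89)) / (-4).
So s = -sqrt(89)/4 - 3/4 ~= -3.1085 or s = -3/4 + sqrt(89)/4 ~= 1.6085.

s = -3.1085 or s = 1.6085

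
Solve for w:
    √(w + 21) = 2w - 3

Square both sides: w + 21 = (2w - 3)².
Expand and rearrange: 4w² - 13w - 12 = 0.
Solving gives w = 4 or w = -0.75.
Check each candidate in the original equation:
  w = 4: √(25) = 5, while 2w - 3 = 5 — valid.
  w = -0.75: √(20.25) = 4.5, while 2w - 3 = -4.5 — extraneous.

w = 4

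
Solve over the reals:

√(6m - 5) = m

Square both sides: 6m - 5 = (m)².
Expand and rearrange: m² - 6m + 5 = 0.
Solving gives m = 5 or m = 1.
Check each candidate in the original equation:
  m = 5: √(25) = 5, while m = 5 — valid.
  m = 1: √(1) = 1, while m = 1 — valid.

m = 1 or m = 5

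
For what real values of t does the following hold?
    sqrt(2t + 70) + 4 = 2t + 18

t = -3

Isolate the radical: sqrt(2t + 70) = 2t + 14.
Square both sides: 2t + 70 = (2t + 14)^2.
Expand and rearrange: 4t^2 + 54t + 126 = 0.
Solving gives t = -3 or t = -10.5.
Check each candidate in the original equation:
  t = -3: sqrt(64) = 8, while 2t + 14 = 8 — valid.
  t = -10.5: sqrt(49) = 7, while 2t + 14 = -7 — extraneous.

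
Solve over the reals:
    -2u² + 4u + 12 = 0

Discriminant: (4)² − 4·(-2)·12 = 112.
Quadratic formula: u = (-4 ± √112) / (-4).
So u = 1 - √(7) ≈ -1.6458 or u = 1 + √(7) ≈ 3.6458.

u = -1.6458 or u = 3.6458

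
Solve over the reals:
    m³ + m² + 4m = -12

Rearrange: m³ + m² + 4m + 12 = 0.
Possible rational roots are divisors of 12. Testing m = -2 gives 0, so (m + 2) is a factor.
Divide: m³ + m² + 4m + 12 = (m + 2)(m² - m + 6).
The quadratic m² - m + 6 has discriminant -23 < 0, so no further real roots.

m = -2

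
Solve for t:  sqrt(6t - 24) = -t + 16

t = 10

Square both sides: 6t - 24 = (-t + 16)^2.
Expand and rearrange: t^2 - 38t + 280 = 0.
Solving gives t = 28 or t = 10.
Check each candidate in the original equation:
  t = 28: sqrt(144) = 12, while -t + 16 = -12 — extraneous.
  t = 10: sqrt(36) = 6, while -t + 16 = 6 — valid.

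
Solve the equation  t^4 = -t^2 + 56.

t = -2.6458 or t = 2.6458

Let u = t^2. The equation becomes u^2 + u - 56 = 0.
Factor: (u + 8)(u - 7) = 0, so u = -8 or u = 7.
t^2 = -8 < 0 has no real solution.
t^2 = 7 gives t = +/-sqrt(7) ~= +/-2.6458.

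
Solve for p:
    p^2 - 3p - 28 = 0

Factor: (p + 4)(p - 7) = 0.
So p = -4 or p = 7.

p = -4 or p = 7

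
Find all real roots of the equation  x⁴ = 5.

x = -1.4953 or x = 1.4953

Let u = x². The equation becomes u² - 5 = 0.
By the quadratic formula, u = √(5) or u = -√(5).
x² = √(5) gives x = ±5^(1/4) ≈ ±1.4953.
x² = -√(5) < 0 has no real solution.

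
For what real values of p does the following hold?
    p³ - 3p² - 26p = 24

p = -3 or p = -1.1231 or p = 7.1231

Rearrange: p³ - 3p² - 26p - 24 = 0.
Possible rational roots are divisors of -24. Testing p = -3 gives 0, so (p + 3) is a factor.
Divide: p³ - 3p² - 26p - 24 = (p + 3)(p² - 6p - 8).
Apply the quadratic formula to p² - 6p - 8 = 0: p = (6 ± √68)/2, i.e. p ≈ 7.1231 or p ≈ -1.1231.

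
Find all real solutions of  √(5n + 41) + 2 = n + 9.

n = -1

Isolate the radical: √(5n + 41) = n + 7.
Square both sides: 5n + 41 = (n + 7)².
Expand and rearrange: n² + 9n + 8 = 0.
Solving gives n = -1 or n = -8.
Check each candidate in the original equation:
  n = -1: √(36) = 6, while n + 7 = 6 — valid.
  n = -8: √(1) = 1, while n + 7 = -1 — extraneous.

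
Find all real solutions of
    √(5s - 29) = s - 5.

Square both sides: 5s - 29 = (s - 5)².
Expand and rearrange: s² - 15s + 54 = 0.
Solving gives s = 9 or s = 6.
Check each candidate in the original equation:
  s = 9: √(16) = 4, while s - 5 = 4 — valid.
  s = 6: √(1) = 1, while s - 5 = 1 — valid.

s = 6 or s = 9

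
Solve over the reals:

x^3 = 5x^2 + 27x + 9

Rearrange: x^3 - 5x^2 - 27x - 9 = 0.
Possible rational roots are divisors of -9. Testing x = -3 gives 0, so (x + 3) is a factor.
Divide: x^3 - 5x^2 - 27x - 9 = (x + 3)(x^2 - 8x - 3).
Apply the quadratic formula to x^2 - 8x - 3 = 0: x = (8 +/- sqrt(76))/2, i.e. x ~= 8.3589 or x ~= -0.3589.

x = -3 or x = -0.3589 or x = 8.3589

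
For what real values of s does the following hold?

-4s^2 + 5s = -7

Rearrange to standard form: -4s^2 + 5s + 7 = 0.
Discriminant: (5)^2 - 4*(-4)*7 = 137.
Quadratic formula: s = (-5 +/- sqrt(137)) / (-8).
So s = 5/8 - sqrt(137)/8 ~= -0.8381 or s = 5/8 + sqrt(137)/8 ~= 2.0881.

s = -0.8381 or s = 2.0881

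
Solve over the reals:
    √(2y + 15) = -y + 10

y = 5

Square both sides: 2y + 15 = (-y + 10)².
Expand and rearrange: y² - 22y + 85 = 0.
Solving gives y = 17 or y = 5.
Check each candidate in the original equation:
  y = 17: √(49) = 7, while -y + 10 = -7 — extraneous.
  y = 5: √(25) = 5, while -y + 10 = 5 — valid.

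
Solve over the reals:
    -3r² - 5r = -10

r = -2.8403 or r = 1.1736

Rearrange to standard form: -3r² - 5r + 10 = 0.
Discriminant: (-5)² − 4·(-3)·10 = 145.
Quadratic formula: r = (5 ± √145) / (-6).
So r = -√(145)/6 - 5/6 ≈ -2.8403 or r = -5/6 + √(145)/6 ≈ 1.1736.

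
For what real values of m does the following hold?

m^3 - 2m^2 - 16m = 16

m = -2 or m = -1.4641 or m = 5.4641

Rearrange: m^3 - 2m^2 - 16m - 16 = 0.
Possible rational roots are divisors of -16. Testing m = -2 gives 0, so (m + 2) is a factor.
Divide: m^3 - 2m^2 - 16m - 16 = (m + 2)(m^2 - 4m - 8).
Apply the quadratic formula to m^2 - 4m - 8 = 0: m = (4 +/- sqrt(48))/2, i.e. m ~= 5.4641 or m ~= -1.4641.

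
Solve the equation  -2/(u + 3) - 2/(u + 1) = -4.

u = -2.618 or u = -0.382

Multiply both sides by (u + 3)(u + 1):
-2(u + 1) - 2(u + 3) = -4(u + 3)(u + 1).
Expand and collect terms: -4u^2 - 12u - 4 = 0.
By the quadratic formula, u = (12 +/- sqrt(80)) / -8, so u ~= -2.618 or u ~= -0.382.
Neither value makes a denominator zero (u != -3, u != -1), so both are valid.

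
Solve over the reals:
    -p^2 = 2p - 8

Bring every term to one side: -p^2 - 2p + 8 = 0.
Factor: -1(p + 4)(p - 2) = 0.
So p = -4 or p = 2.

p = -4 or p = 2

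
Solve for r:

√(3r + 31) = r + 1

r = 6

Square both sides: 3r + 31 = (r + 1)².
Expand and rearrange: r² - r - 30 = 0.
Solving gives r = 6 or r = -5.
Check each candidate in the original equation:
  r = 6: √(49) = 7, while r + 1 = 7 — valid.
  r = -5: √(16) = 4, while r + 1 = -4 — extraneous.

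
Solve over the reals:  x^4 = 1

Let u = x^2. The equation becomes u^2 - 1 = 0.
Factor: (u - 1)(u + 1) = 0, so u = 1 or u = -1.
x^2 = 1 gives x = +/-1.
x^2 = -1 < 0 has no real solution.

x = -1 or x = 1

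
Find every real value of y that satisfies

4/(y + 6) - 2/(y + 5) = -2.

Multiply both sides by (y + 6)(y + 5):
4(y + 5) - 2(y + 6) = -2(y + 6)(y + 5).
Expand and collect terms: -2y² - 24y - 68 = 0.
By the quadratic formula, y = (24 ± √32) / -4, so y ≈ -7.4142 or y ≈ -4.5858.
Neither value makes a denominator zero (y ≠ -6, y ≠ -5), so both are valid.

y = -7.4142 or y = -4.5858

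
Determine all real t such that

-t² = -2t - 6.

Rearrange to standard form: -t² + 2t + 6 = 0.
Discriminant: (2)² − 4·(-1)·6 = 28.
Quadratic formula: t = (-2 ± √28) / (-2).
So t = 1 - √(7) ≈ -1.6458 or t = 1 + √(7) ≈ 3.6458.

t = -1.6458 or t = 3.6458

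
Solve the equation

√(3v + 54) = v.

Square both sides: 3v + 54 = (v)².
Expand and rearrange: v² - 3v - 54 = 0.
Solving gives v = 9 or v = -6.
Check each candidate in the original equation:
  v = 9: √(81) = 9, while v = 9 — valid.
  v = -6: √(36) = 6, while v = -6 — extraneous.

v = 9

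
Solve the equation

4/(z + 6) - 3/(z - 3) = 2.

Multiply both sides by (z + 6)(z - 3):
4(z - 3) - 3(z + 6) = 2(z + 6)(z - 3).
Expand and collect terms: 2z^2 + 5z - 6 = 0.
By the quadratic formula, z = (-5 +/- sqrt(73)) / 4, so z ~= 0.886 or z ~= -3.386.
Neither value makes a denominator zero (z != -6, z != 3), so both are valid.

z = -3.386 or z = 0.886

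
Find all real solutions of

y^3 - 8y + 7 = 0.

y = -3.1926 or y = 1 or y = 2.1926

Possible rational roots are divisors of 7. Testing y = 1 gives 0, so (y - 1) is a factor.
Divide: y^3 - 8y + 7 = (y - 1)(y^2 + y - 7).
Apply the quadratic formula to y^2 + y - 7 = 0: y = (-1 +/- sqrt(29))/2, i.e. y ~= 2.1926 or y ~= -3.1926.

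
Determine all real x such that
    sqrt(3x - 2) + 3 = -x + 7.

x = 2

Isolate the radical: sqrt(3x - 2) = -x + 4.
Square both sides: 3x - 2 = (-x + 4)^2.
Expand and rearrange: x^2 - 11x + 18 = 0.
Solving gives x = 9 or x = 2.
Check each candidate in the original equation:
  x = 9: sqrt(25) = 5, while -x + 4 = -5 — extraneous.
  x = 2: sqrt(4) = 2, while -x + 4 = 2 — valid.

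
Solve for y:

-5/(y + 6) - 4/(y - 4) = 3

y = -7.8774 or y = 2.8774

Multiply both sides by (y + 6)(y - 4):
-5(y - 4) - 4(y + 6) = 3(y + 6)(y - 4).
Expand and collect terms: 3y^2 + 15y - 68 = 0.
By the quadratic formula, y = (-15 +/- sqrt(1041)) / 6, so y ~= 2.8774 or y ~= -7.8774.
Neither value makes a denominator zero (y != -6, y != 4), so both are valid.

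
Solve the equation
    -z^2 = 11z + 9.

z = -10.1098 or z = -0.8902

Rearrange to standard form: -z^2 - 11z - 9 = 0.
Discriminant: (-11)^2 - 4*(-1)*(-9) = 85.
Quadratic formula: z = (11 +/- sqrt(85)) / (-2).
So z = -11/2 - sqrt(85)/2 ~= -10.1098 or z = -11/2 + sqrt(85)/2 ~= -0.8902.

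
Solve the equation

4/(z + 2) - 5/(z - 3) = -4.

Multiply both sides by (z + 2)(z - 3):
4(z - 3) - 5(z + 2) = -4(z + 2)(z - 3).
Expand and collect terms: -4z² + 5z + 46 = 0.
By the quadratic formula, z = (-5 ± √761) / -8, so z ≈ -2.8233 or z ≈ 4.0733.
Neither value makes a denominator zero (z ≠ -2, z ≠ 3), so both are valid.

z = -2.8233 or z = 4.0733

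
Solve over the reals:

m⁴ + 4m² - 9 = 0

m = -1.2671 or m = 1.2671

Let u = m². The equation becomes u² + 4u - 9 = 0.
By the quadratic formula, u = -2 + √(13) or u = -√(13) - 2.
m² = -2 + √(13) gives m = ±√(-2 + √(13)) ≈ ±1.2671.
m² = -√(13) - 2 < 0 has no real solution.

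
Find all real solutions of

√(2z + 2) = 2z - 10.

Square both sides: 2z + 2 = (2z - 10)².
Expand and rearrange: 4z² - 42z + 98 = 0.
Solving gives z = 7 or z = 3.5.
Check each candidate in the original equation:
  z = 7: √(16) = 4, while 2z - 10 = 4 — valid.
  z = 3.5: √(9) = 3, while 2z - 10 = -3 — extraneous.

z = 7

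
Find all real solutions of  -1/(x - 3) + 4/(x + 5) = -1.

x = -8.6847 or x = 3.6847

Multiply both sides by (x - 3)(x + 5):
-(x + 5) + 4(x - 3) = -(x - 3)(x + 5).
Expand and collect terms: -x² - 5x + 32 = 0.
By the quadratic formula, x = (5 ± √153) / -2, so x ≈ -8.6847 or x ≈ 3.6847.
Neither value makes a denominator zero (x ≠ 3, x ≠ -5), so both are valid.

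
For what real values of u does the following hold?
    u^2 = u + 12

Bring every term to one side: u^2 - u - 12 = 0.
Factor: (u + 3)(u - 4) = 0.
So u = -3 or u = 4.

u = -3 or u = 4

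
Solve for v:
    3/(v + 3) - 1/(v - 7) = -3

v = -3.9705 or v = 7.3038

Multiply both sides by (v + 3)(v - 7):
3(v - 7) - (v + 3) = -3(v + 3)(v - 7).
Expand and collect terms: -3v² + 10v + 87 = 0.
By the quadratic formula, v = (-10 ± √1144) / -6, so v ≈ -3.9705 or v ≈ 7.3038.
Neither value makes a denominator zero (v ≠ -3, v ≠ 7), so both are valid.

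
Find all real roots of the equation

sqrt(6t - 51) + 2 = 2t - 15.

t = 8.5 or t = 10

Isolate the radical: sqrt(6t - 51) = 2t - 17.
Square both sides: 6t - 51 = (2t - 17)^2.
Expand and rearrange: 4t^2 - 74t + 340 = 0.
Solving gives t = 10 or t = 8.5.
Check each candidate in the original equation:
  t = 10: sqrt(9) = 3, while 2t - 17 = 3 — valid.
  t = 8.5: sqrt(0) = 0, while 2t - 17 = 0 — valid.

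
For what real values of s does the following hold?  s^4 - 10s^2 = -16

Let u = s^2. The equation becomes u^2 - 10u + 16 = 0.
Factor: (u - 8)(u - 2) = 0, so u = 8 or u = 2.
s^2 = 8 gives s = +/-2*sqrt(2) ~= +/-2.8284.
s^2 = 2 gives s = +/-sqrt(2) ~= +/-1.4142.

s = -2.8284 or s = -1.4142 or s = 1.4142 or s = 2.8284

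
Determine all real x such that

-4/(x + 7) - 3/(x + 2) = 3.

x = -8.5726 or x = -2.7607

Multiply both sides by (x + 7)(x + 2):
-4(x + 2) - 3(x + 7) = 3(x + 7)(x + 2).
Expand and collect terms: 3x² + 34x + 71 = 0.
By the quadratic formula, x = (-34 ± √304) / 6, so x ≈ -2.7607 or x ≈ -8.5726.
Neither value makes a denominator zero (x ≠ -7, x ≠ -2), so both are valid.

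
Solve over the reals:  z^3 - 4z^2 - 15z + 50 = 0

z = -3.7016 or z = 2.7016 or z = 5

Possible rational roots are divisors of 50. Testing z = 5 gives 0, so (z - 5) is a factor.
Divide: z^3 - 4z^2 - 15z + 50 = (z - 5)(z^2 + z - 10).
Apply the quadratic formula to z^2 + z - 10 = 0: z = (-1 +/- sqrt(41))/2, i.e. z ~= 2.7016 or z ~= -3.7016.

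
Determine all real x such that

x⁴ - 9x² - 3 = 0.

x = -3.0532 or x = 3.0532

Let u = x². The equation becomes u² - 9u - 3 = 0.
By the quadratic formula, u = 9/2 + √(93)/2 or u = 9/2 - √(93)/2.
x² = 9/2 + √(93)/2 gives x = ±√(9/2 + √(93)/2) ≈ ±3.0532.
x² = 9/2 - √(93)/2 < 0 has no real solution.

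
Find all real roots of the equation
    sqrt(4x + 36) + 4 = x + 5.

x = 7

Isolate the radical: sqrt(4x + 36) = x + 1.
Square both sides: 4x + 36 = (x + 1)^2.
Expand and rearrange: x^2 - 2x - 35 = 0.
Solving gives x = 7 or x = -5.
Check each candidate in the original equation:
  x = 7: sqrt(64) = 8, while x + 1 = 8 — valid.
  x = -5: sqrt(16) = 4, while x + 1 = -4 — extraneous.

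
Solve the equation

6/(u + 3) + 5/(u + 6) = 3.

Multiply both sides by (u + 3)(u + 6):
6(u + 6) + 5(u + 3) = 3(u + 3)(u + 6).
Expand and collect terms: 3u² + 16u + 3 = 0.
By the quadratic formula, u = (-16 ± √220) / 6, so u ≈ -0.1946 or u ≈ -5.1387.
Neither value makes a denominator zero (u ≠ -3, u ≠ -6), so both are valid.

u = -5.1387 or u = -0.1946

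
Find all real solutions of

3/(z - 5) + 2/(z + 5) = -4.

z = -5.5383 or z = 4.2883

Multiply both sides by (z - 5)(z + 5):
3(z + 5) + 2(z - 5) = -4(z - 5)(z + 5).
Expand and collect terms: -4z^2 - 5z + 95 = 0.
By the quadratic formula, z = (5 +/- sqrt(1545)) / -8, so z ~= -5.5383 or z ~= 4.2883.
Neither value makes a denominator zero (z != 5, z != -5), so both are valid.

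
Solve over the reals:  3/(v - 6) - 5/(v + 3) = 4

v = -4.1641 or v = 6.6641

Multiply both sides by (v - 6)(v + 3):
3(v + 3) - 5(v - 6) = 4(v - 6)(v + 3).
Expand and collect terms: 4v² - 10v - 111 = 0.
By the quadratic formula, v = (10 ± √1876) / 8, so v ≈ 6.6641 or v ≈ -4.1641.
Neither value makes a denominator zero (v ≠ 6, v ≠ -3), so both are valid.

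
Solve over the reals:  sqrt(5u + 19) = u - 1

Square both sides: 5u + 19 = (u - 1)^2.
Expand and rearrange: u^2 - 7u - 18 = 0.
Solving gives u = 9 or u = -2.
Check each candidate in the original equation:
  u = 9: sqrt(64) = 8, while u - 1 = 8 — valid.
  u = -2: sqrt(9) = 3, while u - 1 = -3 — extraneous.

u = 9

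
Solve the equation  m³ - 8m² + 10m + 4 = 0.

m = -0.3166 or m = 2 or m = 6.3166

Possible rational roots are divisors of 4. Testing m = 2 gives 0, so (m - 2) is a factor.
Divide: m³ - 8m² + 10m + 4 = (m - 2)(m² - 6m - 2).
Apply the quadratic formula to m² - 6m - 2 = 0: m = (6 ± √44)/2, i.e. m ≈ 6.3166 or m ≈ -0.3166.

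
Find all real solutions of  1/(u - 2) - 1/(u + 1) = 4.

u = -1.2321 or u = 2.2321

Multiply both sides by (u - 2)(u + 1):
(u + 1) - (u - 2) = 4(u - 2)(u + 1).
Expand and collect terms: 4u^2 - 4u - 11 = 0.
By the quadratic formula, u = (4 +/- sqrt(192)) / 8, so u ~= 2.2321 or u ~= -1.2321.
Neither value makes a denominator zero (u != 2, u != -1), so both are valid.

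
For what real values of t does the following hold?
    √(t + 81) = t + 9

Square both sides: t + 81 = (t + 9)².
Expand and rearrange: t² + 17t = 0.
Solving gives t = 0 or t = -17.
Check each candidate in the original equation:
  t = 0: √(81) = 9, while t + 9 = 9 — valid.
  t = -17: √(64) = 8, while t + 9 = -8 — extraneous.

t = 0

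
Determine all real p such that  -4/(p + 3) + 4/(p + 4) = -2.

Multiply both sides by (p + 3)(p + 4):
-4(p + 4) + 4(p + 3) = -2(p + 3)(p + 4).
Expand and collect terms: -2p^2 - 14p - 20 = 0.
Factor or apply the quadratic formula: p = -5 or p = -2.
Neither value makes a denominator zero (p != -3, p != -4), so both are valid.

p = -5 or p = -2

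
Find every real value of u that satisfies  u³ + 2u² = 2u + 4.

Rearrange: u³ + 2u² - 2u - 4 = 0.
Possible rational roots are divisors of -4. Testing u = -2 gives 0, so (u + 2) is a factor.
Divide: u³ + 2u² - 2u - 4 = (u + 2)(u² - 2).
Apply the quadratic formula to u² - 2 = 0: u = (0 ± √8)/2, i.e. u ≈ 1.4142 or u ≈ -1.4142.

u = -2 or u = -1.4142 or u = 1.4142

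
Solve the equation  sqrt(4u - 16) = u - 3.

Square both sides: 4u - 16 = (u - 3)^2.
Expand and rearrange: u^2 - 10u + 25 = 0.
This gives the repeated root u = 5.
Check in the original equation:
  u = 5: sqrt(4) = 2, while u - 3 = 2 — valid.

u = 5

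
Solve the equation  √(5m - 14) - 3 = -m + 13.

m = 10

Isolate the radical: √(5m - 14) = -m + 16.
Square both sides: 5m - 14 = (-m + 16)².
Expand and rearrange: m² - 37m + 270 = 0.
Solving gives m = 27 or m = 10.
Check each candidate in the original equation:
  m = 27: √(121) = 11, while -m + 16 = -11 — extraneous.
  m = 10: √(36) = 6, while -m + 16 = 6 — valid.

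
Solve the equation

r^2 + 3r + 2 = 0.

r = -2 or r = -1

Factor: (r + 2)(r + 1) = 0.
So r = -2 or r = -1.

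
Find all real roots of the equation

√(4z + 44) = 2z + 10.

z = -2

Square both sides: 4z + 44 = (2z + 10)².
Expand and rearrange: 4z² + 36z + 56 = 0.
Solving gives z = -2 or z = -7.
Check each candidate in the original equation:
  z = -2: √(36) = 6, while 2z + 10 = 6 — valid.
  z = -7: √(16) = 4, while 2z + 10 = -4 — extraneous.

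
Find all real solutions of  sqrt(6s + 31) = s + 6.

s = -5 or s = -1

Square both sides: 6s + 31 = (s + 6)^2.
Expand and rearrange: s^2 + 6s + 5 = 0.
Solving gives s = -1 or s = -5.
Check each candidate in the original equation:
  s = -1: sqrt(25) = 5, while s + 6 = 5 — valid.
  s = -5: sqrt(1) = 1, while s + 6 = 1 — valid.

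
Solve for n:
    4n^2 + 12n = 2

Rearrange to standard form: 4n^2 + 12n - 2 = 0.
Discriminant: (12)^2 - 4*4*(-2) = 176.
Quadratic formula: n = (-12 +/- sqrt(176)) / 8.
So n = -3/2 + sqrt(11)/2 ~= 0.1583 or n = -sqrt(11)/2 - 3/2 ~= -3.1583.

n = -3.1583 or n = 0.1583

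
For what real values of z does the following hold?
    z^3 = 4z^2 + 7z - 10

Rearrange: z^3 - 4z^2 - 7z + 10 = 0.
Possible rational roots are divisors of 10. Testing z = 1 gives 0, so (z - 1) is a factor.
Divide: z^3 - 4z^2 - 7z + 10 = (z - 1)(z^2 - 3z - 10).
Factor the quadratic: z = 5 or z = -2.

z = -2 or z = 1 or z = 5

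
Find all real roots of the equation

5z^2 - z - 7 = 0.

Discriminant: (-1)^2 - 4*5*(-7) = 141.
Quadratic formula: z = (1 +/- sqrt(141)) / 10.
So z = 1/10 + sqrt(141)/10 ~= 1.2874 or z = 1/10 - sqrt(141)/10 ~= -1.0874.

z = -1.0874 or z = 1.2874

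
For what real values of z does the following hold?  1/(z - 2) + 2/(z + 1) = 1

z = 0.2679 or z = 3.7321

Multiply both sides by (z - 2)(z + 1):
(z + 1) + 2(z - 2) = (z - 2)(z + 1).
Expand and collect terms: z² - 4z + 1 = 0.
By the quadratic formula, z = (4 ± √12) / 2, so z ≈ 3.7321 or z ≈ 0.2679.
Neither value makes a denominator zero (z ≠ 2, z ≠ -1), so both are valid.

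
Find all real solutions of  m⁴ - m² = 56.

m = -2.8284 or m = 2.8284

Let u = m². The equation becomes u² - u - 56 = 0.
Factor: (u - 8)(u + 7) = 0, so u = 8 or u = -7.
m² = 8 gives m = ±2·√(2) ≈ ±2.8284.
m² = -7 < 0 has no real solution.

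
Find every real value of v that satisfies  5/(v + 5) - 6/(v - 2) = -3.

v = -6.3444 or v = 3.6778

Multiply both sides by (v + 5)(v - 2):
5(v - 2) - 6(v + 5) = -3(v + 5)(v - 2).
Expand and collect terms: -3v^2 - 8v + 70 = 0.
By the quadratic formula, v = (8 +/- sqrt(904)) / -6, so v ~= -6.3444 or v ~= 3.6778.
Neither value makes a denominator zero (v != -5, v != 2), so both are valid.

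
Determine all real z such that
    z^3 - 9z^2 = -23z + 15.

Rearrange: z^3 - 9z^2 + 23z - 15 = 0.
Possible rational roots are divisors of -15. Testing z = 5 gives 0, so (z - 5) is a factor.
Divide: z^3 - 9z^2 + 23z - 15 = (z - 5)(z^2 - 4z + 3).
Factor the quadratic: z = 3 or z = 1.

z = 1 or z = 3 or z = 5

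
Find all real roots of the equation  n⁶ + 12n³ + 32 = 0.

n = -2 or n = -1.5874

Let u = n³. The equation becomes u² + 12u + 32 = 0.
Factor: (u + 8)(u + 4) = 0, so u = -8 or u = -4.
n³ = -8 gives n = -2.
n³ = -4 gives n = -∛(4) ≈ -1.5874.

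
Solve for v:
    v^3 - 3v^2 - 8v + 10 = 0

Possible rational roots are divisors of 10. Testing v = 1 gives 0, so (v - 1) is a factor.
Divide: v^3 - 3v^2 - 8v + 10 = (v - 1)(v^2 - 2v - 10).
Apply the quadratic formula to v^2 - 2v - 10 = 0: v = (2 +/- sqrt(44))/2, i.e. v ~= 4.3166 or v ~= -2.3166.

v = -2.3166 or v = 1 or v = 4.3166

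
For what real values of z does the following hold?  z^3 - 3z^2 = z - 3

z = -1 or z = 1 or z = 3

Rearrange: z^3 - 3z^2 - z + 3 = 0.
Possible rational roots are divisors of 3. Testing z = -1 gives 0, so (z + 1) is a factor.
Divide: z^3 - 3z^2 - z + 3 = (z + 1)(z^2 - 4z + 3).
Factor the quadratic: z = 3 or z = 1.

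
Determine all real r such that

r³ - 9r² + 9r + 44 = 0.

r = -1.6533 or r = 4 or r = 6.6533

Possible rational roots are divisors of 44. Testing r = 4 gives 0, so (r - 4) is a factor.
Divide: r³ - 9r² + 9r + 44 = (r - 4)(r² - 5r - 11).
Apply the quadratic formula to r² - 5r - 11 = 0: r = (5 ± √69)/2, i.e. r ≈ 6.6533 or r ≈ -1.6533.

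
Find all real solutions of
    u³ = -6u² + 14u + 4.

Rearrange: u³ + 6u² - 14u - 4 = 0.
Possible rational roots are divisors of -4. Testing u = 2 gives 0, so (u - 2) is a factor.
Divide: u³ + 6u² - 14u - 4 = (u - 2)(u² + 8u + 2).
Apply the quadratic formula to u² + 8u + 2 = 0: u = (-8 ± √56)/2, i.e. u ≈ -0.2583 or u ≈ -7.7417.

u = -7.7417 or u = -0.2583 or u = 2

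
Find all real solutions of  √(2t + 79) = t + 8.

Square both sides: 2t + 79 = (t + 8)².
Expand and rearrange: t² + 14t - 15 = 0.
Solving gives t = 1 or t = -15.
Check each candidate in the original equation:
  t = 1: √(81) = 9, while t + 8 = 9 — valid.
  t = -15: √(49) = 7, while t + 8 = -7 — extraneous.

t = 1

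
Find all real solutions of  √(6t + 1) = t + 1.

Square both sides: 6t + 1 = (t + 1)².
Expand and rearrange: t² - 4t = 0.
Solving gives t = 4 or t = 0.
Check each candidate in the original equation:
  t = 4: √(25) = 5, while t + 1 = 5 — valid.
  t = 0: √(1) = 1, while t + 1 = 1 — valid.

t = 0 or t = 4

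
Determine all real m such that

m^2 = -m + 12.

Bring every term to one side: m^2 + m - 12 = 0.
Factor: (m + 4)(m - 3) = 0.
So m = -4 or m = 3.

m = -4 or m = 3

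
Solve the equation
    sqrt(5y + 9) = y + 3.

Square both sides: 5y + 9 = (y + 3)^2.
Expand and rearrange: y^2 + y = 0.
Solving gives y = 0 or y = -1.
Check each candidate in the original equation:
  y = 0: sqrt(9) = 3, while y + 3 = 3 — valid.
  y = -1: sqrt(4) = 2, while y + 3 = 2 — valid.

y = -1 or y = 0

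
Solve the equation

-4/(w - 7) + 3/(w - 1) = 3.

Multiply both sides by (w - 7)(w - 1):
-4(w - 1) + 3(w - 7) = 3(w - 7)(w - 1).
Expand and collect terms: 3w^2 - 23w + 38 = 0.
By the quadratic formula, w = (23 +/- sqrt(73)) / 6, so w ~= 5.2573 or w ~= 2.4093.
Neither value makes a denominator zero (w != 7, w != 1), so both are valid.

w = 2.4093 or w = 5.2573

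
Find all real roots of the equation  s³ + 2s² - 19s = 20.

Rearrange: s³ + 2s² - 19s - 20 = 0.
Possible rational roots are divisors of -20. Testing s = -5 gives 0, so (s + 5) is a factor.
Divide: s³ + 2s² - 19s - 20 = (s + 5)(s² - 3s - 4).
Factor the quadratic: s = 4 or s = -1.

s = -5 or s = -1 or s = 4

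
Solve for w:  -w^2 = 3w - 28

Bring every term to one side: -w^2 - 3w + 28 = 0.
Factor: -1(w + 7)(w - 4) = 0.
So w = -7 or w = 4.

w = -7 or w = 4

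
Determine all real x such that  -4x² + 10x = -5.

Rearrange to standard form: -4x² + 10x + 5 = 0.
Discriminant: (10)² − 4·(-4)·5 = 180.
Quadratic formula: x = (-10 ± √180) / (-8).
So x = 5/4 - 3·√(5)/4 ≈ -0.4271 or x = 5/4 + 3·√(5)/4 ≈ 2.9271.

x = -0.4271 or x = 2.9271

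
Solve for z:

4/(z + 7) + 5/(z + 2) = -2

z = -9.9221 or z = -3.5779

Multiply both sides by (z + 7)(z + 2):
4(z + 2) + 5(z + 7) = -2(z + 7)(z + 2).
Expand and collect terms: -2z^2 - 27z - 71 = 0.
By the quadratic formula, z = (27 +/- sqrt(161)) / -4, so z ~= -9.9221 or z ~= -3.5779.
Neither value makes a denominator zero (z != -7, z != -2), so both are valid.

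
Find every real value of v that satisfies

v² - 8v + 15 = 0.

v = 3 or v = 5

Factor: (v - 5)(v - 3) = 0.
So v = 5 or v = 3.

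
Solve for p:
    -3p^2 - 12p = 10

Rearrange to standard form: -3p^2 - 12p - 10 = 0.
Discriminant: (-12)^2 - 4*(-3)*(-10) = 24.
Quadratic formula: p = (12 +/- sqrt(24)) / (-6).
So p = -2 - sqrt(6)/3 ~= -2.8165 or p = -2 + sqrt(6)/3 ~= -1.1835.

p = -2.8165 or p = -1.1835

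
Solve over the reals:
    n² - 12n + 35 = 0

n = 5 or n = 7

Factor: (n - 5)(n - 7) = 0.
So n = 5 or n = 7.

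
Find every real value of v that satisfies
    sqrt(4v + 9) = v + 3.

v = -2 or v = 0

Square both sides: 4v + 9 = (v + 3)^2.
Expand and rearrange: v^2 + 2v = 0.
Solving gives v = 0 or v = -2.
Check each candidate in the original equation:
  v = 0: sqrt(9) = 3, while v + 3 = 3 — valid.
  v = -2: sqrt(1) = 1, while v + 3 = 1 — valid.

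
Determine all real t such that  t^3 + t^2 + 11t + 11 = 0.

t = -1

Possible rational roots are divisors of 11. Testing t = -1 gives 0, so (t + 1) is a factor.
Divide: t^3 + t^2 + 11t + 11 = (t + 1)(t^2 + 11).
The quadratic t^2 + 11 has discriminant -44 < 0, so no further real roots.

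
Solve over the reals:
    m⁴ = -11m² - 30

No real solutions.

Let u = m². The equation becomes u² + 11u + 30 = 0.
Factor: (u + 6)(u + 5) = 0, so u = -6 or u = -5.
m² = -6 < 0 has no real solution.
m² = -5 < 0 has no real solution.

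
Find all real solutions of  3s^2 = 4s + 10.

Rearrange to standard form: 3s^2 - 4s - 10 = 0.
Discriminant: (-4)^2 - 4*3*(-10) = 136.
Quadratic formula: s = (4 +/- sqrt(136)) / 6.
So s = 2/3 + sqrt(34)/3 ~= 2.6103 or s = 2/3 - sqrt(34)/3 ~= -1.277.

s = -1.277 or s = 2.6103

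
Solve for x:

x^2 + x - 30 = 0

Factor: (x - 5)(x + 6) = 0.
So x = 5 or x = -6.

x = -6 or x = 5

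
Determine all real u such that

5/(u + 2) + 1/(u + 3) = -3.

Multiply both sides by (u + 2)(u + 3):
5(u + 3) + (u + 2) = -3(u + 2)(u + 3).
Expand and collect terms: -3u^2 - 21u - 35 = 0.
By the quadratic formula, u = (21 +/- sqrt(21)) / -6, so u ~= -4.2638 or u ~= -2.7362.
Neither value makes a denominator zero (u != -2, u != -3), so both are valid.

u = -4.2638 or u = -2.7362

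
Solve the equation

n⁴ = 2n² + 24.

Let u = n². The equation becomes u² - 2u - 24 = 0.
Factor: (u - 6)(u + 4) = 0, so u = 6 or u = -4.
n² = 6 gives n = ±√(6) ≈ ±2.4495.
n² = -4 < 0 has no real solution.

n = -2.4495 or n = 2.4495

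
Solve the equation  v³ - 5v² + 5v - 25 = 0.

Possible rational roots are divisors of -25. Testing v = 5 gives 0, so (v - 5) is a factor.
Divide: v³ - 5v² + 5v - 25 = (v - 5)(v² + 5).
The quadratic v² + 5 has discriminant -20 < 0, so no further real roots.

v = 5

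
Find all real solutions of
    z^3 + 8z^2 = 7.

Rearrange: z^3 + 8z^2 - 7 = 0.
Possible rational roots are divisors of -7. Testing z = -1 gives 0, so (z + 1) is a factor.
Divide: z^3 + 8z^2 - 7 = (z + 1)(z^2 + 7z - 7).
Apply the quadratic formula to z^2 + 7z - 7 = 0: z = (-7 +/- sqrt(77))/2, i.e. z ~= 0.8875 or z ~= -7.8875.

z = -7.8875 or z = -1 or z = 0.8875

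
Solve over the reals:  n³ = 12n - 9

n = -3.7913 or n = 0.7913 or n = 3

Rearrange: n³ - 12n + 9 = 0.
Possible rational roots are divisors of 9. Testing n = 3 gives 0, so (n - 3) is a factor.
Divide: n³ - 12n + 9 = (n - 3)(n² + 3n - 3).
Apply the quadratic formula to n² + 3n - 3 = 0: n = (-3 ± √21)/2, i.e. n ≈ 0.7913 or n ≈ -3.7913.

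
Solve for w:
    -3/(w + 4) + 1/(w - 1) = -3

Multiply both sides by (w + 4)(w - 1):
-3(w - 1) + (w + 4) = -3(w + 4)(w - 1).
Expand and collect terms: -3w^2 - 7w + 5 = 0.
By the quadratic formula, w = (7 +/- sqrt(109)) / -6, so w ~= -2.9067 or w ~= 0.5734.
Neither value makes a denominator zero (w != -4, w != 1), so both are valid.

w = -2.9067 or w = 0.5734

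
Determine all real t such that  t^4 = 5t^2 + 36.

Let u = t^2. The equation becomes u^2 - 5u - 36 = 0.
Factor: (u + 4)(u - 9) = 0, so u = -4 or u = 9.
t^2 = -4 < 0 has no real solution.
t^2 = 9 gives t = +/-3.

t = -3 or t = 3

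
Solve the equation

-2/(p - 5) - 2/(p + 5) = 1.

p = -7.3852 or p = 3.3852

Multiply both sides by (p - 5)(p + 5):
-2(p + 5) - 2(p - 5) = (p - 5)(p + 5).
Expand and collect terms: p² + 4p - 25 = 0.
By the quadratic formula, p = (-4 ± √116) / 2, so p ≈ 3.3852 or p ≈ -7.3852.
Neither value makes a denominator zero (p ≠ 5, p ≠ -5), so both are valid.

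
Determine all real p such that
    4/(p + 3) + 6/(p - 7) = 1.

Multiply both sides by (p + 3)(p - 7):
4(p - 7) + 6(p + 3) = (p + 3)(p - 7).
Expand and collect terms: p^2 - 14p - 11 = 0.
By the quadratic formula, p = (14 +/- sqrt(240)) / 2, so p ~= 14.746 or p ~= -0.746.
Neither value makes a denominator zero (p != -3, p != 7), so both are valid.

p = -0.746 or p = 14.746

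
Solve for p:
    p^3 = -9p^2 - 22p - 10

p = -5 or p = -3.4142 or p = -0.5858

Rearrange: p^3 + 9p^2 + 22p + 10 = 0.
Possible rational roots are divisors of 10. Testing p = -5 gives 0, so (p + 5) is a factor.
Divide: p^3 + 9p^2 + 22p + 10 = (p + 5)(p^2 + 4p + 2).
Apply the quadratic formula to p^2 + 4p + 2 = 0: p = (-4 +/- sqrt(8))/2, i.e. p ~= -0.5858 or p ~= -3.4142.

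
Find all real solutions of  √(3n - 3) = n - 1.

Square both sides: 3n - 3 = (n - 1)².
Expand and rearrange: n² - 5n + 4 = 0.
Solving gives n = 4 or n = 1.
Check each candidate in the original equation:
  n = 4: √(9) = 3, while n - 1 = 3 — valid.
  n = 1: √(0) = 0, while n - 1 = 0 — valid.

n = 1 or n = 4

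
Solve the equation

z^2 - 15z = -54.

z = 6 or z = 9

Bring every term to one side: z^2 - 15z + 54 = 0.
Factor: (z - 6)(z - 9) = 0.
So z = 6 or z = 9.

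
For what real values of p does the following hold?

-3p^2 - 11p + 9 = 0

Discriminant: (-11)^2 - 4*(-3)*9 = 229.
Quadratic formula: p = (11 +/- sqrt(229)) / (-6).
So p = -sqrt(229)/6 - 11/6 ~= -4.3555 or p = -11/6 + sqrt(229)/6 ~= 0.6888.

p = -4.3555 or p = 0.6888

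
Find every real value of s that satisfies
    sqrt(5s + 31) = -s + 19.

s = 10

Square both sides: 5s + 31 = (-s + 19)^2.
Expand and rearrange: s^2 - 43s + 330 = 0.
Solving gives s = 33 or s = 10.
Check each candidate in the original equation:
  s = 33: sqrt(196) = 14, while -s + 19 = -14 — extraneous.
  s = 10: sqrt(81) = 9, while -s + 19 = 9 — valid.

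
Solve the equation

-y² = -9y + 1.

y = 0.1125 or y = 8.8875

Rearrange to standard form: -y² + 9y - 1 = 0.
Discriminant: (9)² − 4·(-1)·(-1) = 77.
Quadratic formula: y = (-9 ± √77) / (-2).
So y = 9/2 - √(77)/2 ≈ 0.1125 or y = √(77)/2 + 9/2 ≈ 8.8875.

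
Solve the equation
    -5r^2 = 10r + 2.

r = -1.7746 or r = -0.2254

Rearrange to standard form: -5r^2 - 10r - 2 = 0.
Discriminant: (-10)^2 - 4*(-5)*(-2) = 60.
Quadratic formula: r = (10 +/- sqrt(60)) / (-10).
So r = -1 - sqrt(15)/5 ~= -1.7746 or r = -1 + sqrt(15)/5 ~= -0.2254.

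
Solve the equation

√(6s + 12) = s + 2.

s = -2 or s = 4

Square both sides: 6s + 12 = (s + 2)².
Expand and rearrange: s² - 2s - 8 = 0.
Solving gives s = 4 or s = -2.
Check each candidate in the original equation:
  s = 4: √(36) = 6, while s + 2 = 6 — valid.
  s = -2: √(0) = 0, while s + 2 = 0 — valid.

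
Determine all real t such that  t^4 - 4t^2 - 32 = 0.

t = -2.8284 or t = 2.8284

Let u = t^2. The equation becomes u^2 - 4u - 32 = 0.
Factor: (u - 8)(u + 4) = 0, so u = 8 or u = -4.
t^2 = 8 gives t = +/-2*sqrt(2) ~= +/-2.8284.
t^2 = -4 < 0 has no real solution.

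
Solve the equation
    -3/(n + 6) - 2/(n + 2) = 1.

Multiply both sides by (n + 6)(n + 2):
-3(n + 2) - 2(n + 6) = (n + 6)(n + 2).
Expand and collect terms: n^2 + 13n + 30 = 0.
Factor or apply the quadratic formula: n = -3 or n = -10.
Neither value makes a denominator zero (n != -6, n != -2), so both are valid.

n = -10 or n = -3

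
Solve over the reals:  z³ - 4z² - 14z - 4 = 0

z = -2 or z = -0.3166 or z = 6.3166

Possible rational roots are divisors of -4. Testing z = -2 gives 0, so (z + 2) is a factor.
Divide: z³ - 4z² - 14z - 4 = (z + 2)(z² - 6z - 2).
Apply the quadratic formula to z² - 6z - 2 = 0: z = (6 ± √44)/2, i.e. z ≈ 6.3166 or z ≈ -0.3166.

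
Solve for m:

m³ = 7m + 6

m = -2 or m = -1 or m = 3

Rearrange: m³ - 7m - 6 = 0.
Possible rational roots are divisors of -6. Testing m = -1 gives 0, so (m + 1) is a factor.
Divide: m³ - 7m - 6 = (m + 1)(m² - m - 6).
Factor the quadratic: m = 3 or m = -2.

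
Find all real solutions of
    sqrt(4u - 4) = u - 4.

Square both sides: 4u - 4 = (u - 4)^2.
Expand and rearrange: u^2 - 12u + 20 = 0.
Solving gives u = 10 or u = 2.
Check each candidate in the original equation:
  u = 10: sqrt(36) = 6, while u - 4 = 6 — valid.
  u = 2: sqrt(4) = 2, while u - 4 = -2 — extraneous.

u = 10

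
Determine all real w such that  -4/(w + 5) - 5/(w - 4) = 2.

Multiply both sides by (w + 5)(w - 4):
-4(w - 4) - 5(w + 5) = 2(w + 5)(w - 4).
Expand and collect terms: 2w^2 + 11w - 31 = 0.
By the quadratic formula, w = (-11 +/- sqrt(369)) / 4, so w ~= 2.0523 or w ~= -7.5523.
Neither value makes a denominator zero (w != -5, w != 4), so both are valid.

w = -7.5523 or w = 2.0523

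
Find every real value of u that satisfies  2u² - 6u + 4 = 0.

u = 1 or u = 2

Factor: 2(u - 1)(u - 2) = 0.
So u = 1 or u = 2.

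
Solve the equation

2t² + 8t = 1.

t = -4.1213 or t = 0.1213

Rearrange to standard form: 2t² + 8t - 1 = 0.
Discriminant: (8)² − 4·2·(-1) = 72.
Quadratic formula: t = (-8 ± √72) / 4.
So t = -2 + 3·√(2)/2 ≈ 0.1213 or t = -3·√(2)/2 - 2 ≈ -4.1213.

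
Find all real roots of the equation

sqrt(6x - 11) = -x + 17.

x = 10

Square both sides: 6x - 11 = (-x + 17)^2.
Expand and rearrange: x^2 - 40x + 300 = 0.
Solving gives x = 30 or x = 10.
Check each candidate in the original equation:
  x = 30: sqrt(169) = 13, while -x + 17 = -13 — extraneous.
  x = 10: sqrt(49) = 7, while -x + 17 = 7 — valid.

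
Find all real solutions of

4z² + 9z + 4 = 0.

Discriminant: (9)² − 4·4·4 = 17.
Quadratic formula: z = (-9 ± √17) / 8.
So z = -9/8 + √(17)/8 ≈ -0.6096 or z = -9/8 - √(17)/8 ≈ -1.6404.

z = -1.6404 or z = -0.6096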